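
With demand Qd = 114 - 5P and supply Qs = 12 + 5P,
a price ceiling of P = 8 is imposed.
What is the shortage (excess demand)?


At P = 8:
Qd = 114 - 5*8 = 74
Qs = 12 + 5*8 = 52
Shortage = Qd - Qs = 74 - 52 = 22

22


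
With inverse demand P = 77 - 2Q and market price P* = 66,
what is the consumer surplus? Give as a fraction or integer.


Maximum willingness to pay (at Q=0): P_max = 77
Quantity demanded at P* = 66:
Q* = (77 - 66)/2 = 11/2
CS = (1/2) * Q* * (P_max - P*)
CS = (1/2) * 11/2 * (77 - 66)
CS = (1/2) * 11/2 * 11 = 121/4

121/4


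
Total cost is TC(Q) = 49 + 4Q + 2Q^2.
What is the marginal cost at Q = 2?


MC = dTC/dQ = 4 + 2*2*Q
At Q = 2:
MC = 4 + 4*2
MC = 4 + 8 = 12

12


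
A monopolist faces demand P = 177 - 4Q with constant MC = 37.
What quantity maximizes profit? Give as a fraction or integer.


TR = P*Q = (177 - 4Q)Q = 177Q - 4Q^2
MR = dTR/dQ = 177 - 8Q
Set MR = MC:
177 - 8Q = 37
140 = 8Q
Q* = 140/8 = 35/2

35/2


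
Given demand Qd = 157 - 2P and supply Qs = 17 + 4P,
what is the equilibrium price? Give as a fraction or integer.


At equilibrium, Qd = Qs.
157 - 2P = 17 + 4P
157 - 17 = 2P + 4P
140 = 6P
P* = 140/6 = 70/3

70/3


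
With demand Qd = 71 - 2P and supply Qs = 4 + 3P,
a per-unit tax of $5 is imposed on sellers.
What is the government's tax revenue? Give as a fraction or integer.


With tax on sellers, new supply: Qs' = 4 + 3(P - 5)
= 3P - 11
New equilibrium quantity:
Q_new = 191/5
Tax revenue = tax * Q_new = 5 * 191/5 = 191

191


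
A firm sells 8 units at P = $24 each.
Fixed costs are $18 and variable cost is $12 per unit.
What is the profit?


Total Revenue = P * Q = 24 * 8 = $192
Total Cost = FC + VC*Q = 18 + 12*8 = $114
Profit = TR - TC = 192 - 114 = $78

$78


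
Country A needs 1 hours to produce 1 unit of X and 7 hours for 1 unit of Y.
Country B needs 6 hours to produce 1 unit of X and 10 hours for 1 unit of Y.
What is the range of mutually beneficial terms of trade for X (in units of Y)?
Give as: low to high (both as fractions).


Opportunity cost of X for Country A = hours_X / hours_Y = 1/7 = 1/7 units of Y
Opportunity cost of X for Country B = hours_X / hours_Y = 6/10 = 3/5 units of Y
Terms of trade must be between the two opportunity costs.
Range: 1/7 to 3/5

1/7 to 3/5


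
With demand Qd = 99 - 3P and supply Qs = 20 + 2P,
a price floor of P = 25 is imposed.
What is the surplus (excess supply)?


At P = 25:
Qd = 99 - 3*25 = 24
Qs = 20 + 2*25 = 70
Surplus = Qs - Qd = 70 - 24 = 46

46


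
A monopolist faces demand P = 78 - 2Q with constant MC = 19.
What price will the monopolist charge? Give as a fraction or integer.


MR = 78 - 4Q
Set MR = MC: 78 - 4Q = 19
Q* = 59/4
Substitute into demand:
P* = 78 - 2*59/4 = 97/2

97/2


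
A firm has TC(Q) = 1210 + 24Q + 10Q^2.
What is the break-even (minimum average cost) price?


AC(Q) = 1210/Q + 24 + 10Q
To minimize: dAC/dQ = -1210/Q^2 + 10 = 0
Q^2 = 1210/10 = 121
Q* = 11
Min AC = 1210/11 + 24 + 10*11
Min AC = 110 + 24 + 110 = 244

244


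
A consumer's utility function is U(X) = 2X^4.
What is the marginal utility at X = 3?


MU = dU/dX = 2*4*X^(4-1)
MU = 8*X^3
At X = 3:
MU = 8 * 3^3
MU = 8 * 27 = 216

216


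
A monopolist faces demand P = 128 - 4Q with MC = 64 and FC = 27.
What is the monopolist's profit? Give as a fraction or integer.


MR = MC: 128 - 8Q = 64
Q* = 8
P* = 128 - 4*8 = 96
Profit = (P* - MC)*Q* - FC
= (96 - 64)*8 - 27
= 32*8 - 27
= 256 - 27 = 229

229


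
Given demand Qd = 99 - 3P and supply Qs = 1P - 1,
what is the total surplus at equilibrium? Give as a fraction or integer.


Find equilibrium: 99 - 3P = 1P - 1
99 + 1 = 4P
P* = 100/4 = 25
Q* = 1*25 - 1 = 24
Inverse demand: P = 33 - Q/3, so P_max = 33
Inverse supply: P = 1 + Q/1, so P_min = 1
CS = (1/2) * 24 * (33 - 25) = 96
PS = (1/2) * 24 * (25 - 1) = 288
TS = CS + PS = 96 + 288 = 384

384


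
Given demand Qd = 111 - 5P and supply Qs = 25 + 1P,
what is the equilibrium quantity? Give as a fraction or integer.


First find equilibrium price:
111 - 5P = 25 + 1P
P* = 86/6 = 43/3
Then substitute into demand:
Q* = 111 - 5 * 43/3 = 118/3

118/3


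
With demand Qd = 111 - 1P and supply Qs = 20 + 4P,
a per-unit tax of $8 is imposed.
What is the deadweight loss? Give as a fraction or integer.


Pre-tax equilibrium quantity: Q* = 464/5
Post-tax equilibrium quantity: Q_tax = 432/5
Reduction in quantity: Q* - Q_tax = 32/5
DWL = (1/2) * tax * (Q* - Q_tax)
DWL = (1/2) * 8 * 32/5 = 128/5

128/5


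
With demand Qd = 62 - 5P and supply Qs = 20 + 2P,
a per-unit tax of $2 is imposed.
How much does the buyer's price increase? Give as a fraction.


With a per-unit tax, the buyer's price increase depends on relative slopes.
Supply slope: d = 2, Demand slope: b = 5
Buyer's price increase = d * tax / (b + d)
= 2 * 2 / (5 + 2)
= 4 / 7 = 4/7

4/7


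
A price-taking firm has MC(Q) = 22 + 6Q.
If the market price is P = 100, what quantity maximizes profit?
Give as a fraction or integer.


In perfect competition, profit is maximized where P = MC.
100 = 22 + 6Q
78 = 6Q
Q* = 78/6 = 13

13


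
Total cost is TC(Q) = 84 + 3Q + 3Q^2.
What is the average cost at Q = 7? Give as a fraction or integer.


TC(7) = 84 + 3*7 + 3*7^2
TC(7) = 84 + 21 + 147 = 252
AC = TC/Q = 252/7 = 36

36


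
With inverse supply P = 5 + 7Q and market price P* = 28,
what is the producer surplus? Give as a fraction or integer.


Minimum supply price (at Q=0): P_min = 5
Quantity supplied at P* = 28:
Q* = (28 - 5)/7 = 23/7
PS = (1/2) * Q* * (P* - P_min)
PS = (1/2) * 23/7 * (28 - 5)
PS = (1/2) * 23/7 * 23 = 529/14

529/14


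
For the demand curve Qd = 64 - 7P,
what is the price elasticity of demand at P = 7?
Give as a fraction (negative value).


dQ/dP = -7
At P = 7: Q = 64 - 7*7 = 15
E = (dQ/dP)(P/Q) = (-7)(7/15) = -49/15

-49/15


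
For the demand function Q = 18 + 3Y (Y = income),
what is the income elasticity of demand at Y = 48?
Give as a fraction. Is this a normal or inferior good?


dQ/dY = 3
At Y = 48: Q = 18 + 3*48 = 162
Ey = (dQ/dY)(Y/Q) = 3 * 48 / 162 = 8/9
Since Ey > 0, this is a normal good.

8/9 (normal good)


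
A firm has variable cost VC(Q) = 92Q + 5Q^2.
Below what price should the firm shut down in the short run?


AVC(Q) = VC(Q)/Q = 92 + 5Q
AVC is increasing in Q, so minimum AVC is at Q -> 0+.
Min AVC = 92
The firm should shut down if P < 92.

92


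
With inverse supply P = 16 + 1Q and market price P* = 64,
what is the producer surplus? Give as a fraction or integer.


Minimum supply price (at Q=0): P_min = 16
Quantity supplied at P* = 64:
Q* = (64 - 16)/1 = 48
PS = (1/2) * Q* * (P* - P_min)
PS = (1/2) * 48 * (64 - 16)
PS = (1/2) * 48 * 48 = 1152

1152


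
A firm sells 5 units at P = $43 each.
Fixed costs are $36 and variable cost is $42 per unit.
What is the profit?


Total Revenue = P * Q = 43 * 5 = $215
Total Cost = FC + VC*Q = 36 + 42*5 = $246
Profit = TR - TC = 215 - 246 = $-31

$-31


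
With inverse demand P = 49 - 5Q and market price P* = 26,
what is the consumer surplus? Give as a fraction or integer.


Maximum willingness to pay (at Q=0): P_max = 49
Quantity demanded at P* = 26:
Q* = (49 - 26)/5 = 23/5
CS = (1/2) * Q* * (P_max - P*)
CS = (1/2) * 23/5 * (49 - 26)
CS = (1/2) * 23/5 * 23 = 529/10

529/10


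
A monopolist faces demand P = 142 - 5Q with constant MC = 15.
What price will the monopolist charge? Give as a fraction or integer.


MR = 142 - 10Q
Set MR = MC: 142 - 10Q = 15
Q* = 127/10
Substitute into demand:
P* = 142 - 5*127/10 = 157/2

157/2


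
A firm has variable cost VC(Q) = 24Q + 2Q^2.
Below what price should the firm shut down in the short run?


AVC(Q) = VC(Q)/Q = 24 + 2Q
AVC is increasing in Q, so minimum AVC is at Q -> 0+.
Min AVC = 24
The firm should shut down if P < 24.

24


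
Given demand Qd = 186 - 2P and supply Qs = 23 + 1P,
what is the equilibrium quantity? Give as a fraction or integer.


First find equilibrium price:
186 - 2P = 23 + 1P
P* = 163/3 = 163/3
Then substitute into demand:
Q* = 186 - 2 * 163/3 = 232/3

232/3


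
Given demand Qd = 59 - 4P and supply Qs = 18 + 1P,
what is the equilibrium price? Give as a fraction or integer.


At equilibrium, Qd = Qs.
59 - 4P = 18 + 1P
59 - 18 = 4P + 1P
41 = 5P
P* = 41/5 = 41/5

41/5


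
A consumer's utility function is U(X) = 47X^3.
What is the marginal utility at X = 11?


MU = dU/dX = 47*3*X^(3-1)
MU = 141*X^2
At X = 11:
MU = 141 * 11^2
MU = 141 * 121 = 17061

17061


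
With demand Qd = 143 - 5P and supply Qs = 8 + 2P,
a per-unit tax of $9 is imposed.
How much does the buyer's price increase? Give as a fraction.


With a per-unit tax, the buyer's price increase depends on relative slopes.
Supply slope: d = 2, Demand slope: b = 5
Buyer's price increase = d * tax / (b + d)
= 2 * 9 / (5 + 2)
= 18 / 7 = 18/7

18/7


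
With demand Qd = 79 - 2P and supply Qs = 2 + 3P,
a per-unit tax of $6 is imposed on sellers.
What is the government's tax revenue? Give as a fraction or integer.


With tax on sellers, new supply: Qs' = 2 + 3(P - 6)
= 3P - 16
New equilibrium quantity:
Q_new = 41
Tax revenue = tax * Q_new = 6 * 41 = 246

246


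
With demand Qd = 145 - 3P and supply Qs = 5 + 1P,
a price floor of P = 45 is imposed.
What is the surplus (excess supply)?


At P = 45:
Qd = 145 - 3*45 = 10
Qs = 5 + 1*45 = 50
Surplus = Qs - Qd = 50 - 10 = 40

40


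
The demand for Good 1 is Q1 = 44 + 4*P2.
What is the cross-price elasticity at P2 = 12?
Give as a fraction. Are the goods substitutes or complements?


dQ1/dP2 = 4
At P2 = 12: Q1 = 44 + 4*12 = 92
Exy = (dQ1/dP2)(P2/Q1) = 4 * 12 / 92 = 12/23
Since Exy > 0, the goods are substitutes.

12/23 (substitutes)


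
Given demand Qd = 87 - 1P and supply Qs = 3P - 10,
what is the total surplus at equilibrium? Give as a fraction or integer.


Find equilibrium: 87 - 1P = 3P - 10
87 + 10 = 4P
P* = 97/4 = 97/4
Q* = 3*97/4 - 10 = 251/4
Inverse demand: P = 87 - Q/1, so P_max = 87
Inverse supply: P = 10/3 + Q/3, so P_min = 10/3
CS = (1/2) * 251/4 * (87 - 97/4) = 63001/32
PS = (1/2) * 251/4 * (97/4 - 10/3) = 63001/96
TS = CS + PS = 63001/32 + 63001/96 = 63001/24

63001/24


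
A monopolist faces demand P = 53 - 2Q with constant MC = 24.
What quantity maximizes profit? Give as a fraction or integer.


TR = P*Q = (53 - 2Q)Q = 53Q - 2Q^2
MR = dTR/dQ = 53 - 4Q
Set MR = MC:
53 - 4Q = 24
29 = 4Q
Q* = 29/4 = 29/4

29/4


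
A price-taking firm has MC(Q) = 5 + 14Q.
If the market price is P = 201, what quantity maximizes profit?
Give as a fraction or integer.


In perfect competition, profit is maximized where P = MC.
201 = 5 + 14Q
196 = 14Q
Q* = 196/14 = 14

14


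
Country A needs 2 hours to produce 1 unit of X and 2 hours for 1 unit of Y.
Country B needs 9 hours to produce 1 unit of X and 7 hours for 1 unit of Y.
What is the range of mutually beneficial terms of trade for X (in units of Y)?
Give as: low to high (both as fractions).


Opportunity cost of X for Country A = hours_X / hours_Y = 2/2 = 1 units of Y
Opportunity cost of X for Country B = hours_X / hours_Y = 9/7 = 9/7 units of Y
Terms of trade must be between the two opportunity costs.
Range: 1 to 9/7

1 to 9/7


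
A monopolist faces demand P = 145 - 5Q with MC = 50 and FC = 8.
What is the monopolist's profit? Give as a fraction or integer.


MR = MC: 145 - 10Q = 50
Q* = 19/2
P* = 145 - 5*19/2 = 195/2
Profit = (P* - MC)*Q* - FC
= (195/2 - 50)*19/2 - 8
= 95/2*19/2 - 8
= 1805/4 - 8 = 1773/4

1773/4


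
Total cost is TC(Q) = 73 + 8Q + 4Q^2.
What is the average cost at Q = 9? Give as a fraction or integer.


TC(9) = 73 + 8*9 + 4*9^2
TC(9) = 73 + 72 + 324 = 469
AC = TC/Q = 469/9 = 469/9

469/9


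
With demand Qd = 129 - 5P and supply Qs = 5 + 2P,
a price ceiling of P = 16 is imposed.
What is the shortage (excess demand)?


At P = 16:
Qd = 129 - 5*16 = 49
Qs = 5 + 2*16 = 37
Shortage = Qd - Qs = 49 - 37 = 12

12


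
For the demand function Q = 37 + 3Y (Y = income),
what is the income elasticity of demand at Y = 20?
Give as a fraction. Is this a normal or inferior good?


dQ/dY = 3
At Y = 20: Q = 37 + 3*20 = 97
Ey = (dQ/dY)(Y/Q) = 3 * 20 / 97 = 60/97
Since Ey > 0, this is a normal good.

60/97 (normal good)


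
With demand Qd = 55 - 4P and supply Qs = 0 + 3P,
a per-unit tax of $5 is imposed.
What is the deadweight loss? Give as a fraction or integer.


Pre-tax equilibrium quantity: Q* = 165/7
Post-tax equilibrium quantity: Q_tax = 15
Reduction in quantity: Q* - Q_tax = 60/7
DWL = (1/2) * tax * (Q* - Q_tax)
DWL = (1/2) * 5 * 60/7 = 150/7

150/7


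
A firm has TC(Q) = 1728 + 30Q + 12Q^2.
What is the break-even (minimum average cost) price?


AC(Q) = 1728/Q + 30 + 12Q
To minimize: dAC/dQ = -1728/Q^2 + 12 = 0
Q^2 = 1728/12 = 144
Q* = 12
Min AC = 1728/12 + 30 + 12*12
Min AC = 144 + 30 + 144 = 318

318


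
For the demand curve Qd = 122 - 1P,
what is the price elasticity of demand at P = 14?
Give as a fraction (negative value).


dQ/dP = -1
At P = 14: Q = 122 - 1*14 = 108
E = (dQ/dP)(P/Q) = (-1)(14/108) = -7/54

-7/54


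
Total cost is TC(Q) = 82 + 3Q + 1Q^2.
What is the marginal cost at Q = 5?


MC = dTC/dQ = 3 + 2*1*Q
At Q = 5:
MC = 3 + 2*5
MC = 3 + 10 = 13

13


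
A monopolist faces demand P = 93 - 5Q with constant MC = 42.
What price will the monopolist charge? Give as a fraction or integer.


MR = 93 - 10Q
Set MR = MC: 93 - 10Q = 42
Q* = 51/10
Substitute into demand:
P* = 93 - 5*51/10 = 135/2

135/2


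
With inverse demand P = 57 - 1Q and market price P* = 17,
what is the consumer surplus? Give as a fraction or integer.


Maximum willingness to pay (at Q=0): P_max = 57
Quantity demanded at P* = 17:
Q* = (57 - 17)/1 = 40
CS = (1/2) * Q* * (P_max - P*)
CS = (1/2) * 40 * (57 - 17)
CS = (1/2) * 40 * 40 = 800

800


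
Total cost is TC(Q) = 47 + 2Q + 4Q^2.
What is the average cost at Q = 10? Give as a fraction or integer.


TC(10) = 47 + 2*10 + 4*10^2
TC(10) = 47 + 20 + 400 = 467
AC = TC/Q = 467/10 = 467/10

467/10


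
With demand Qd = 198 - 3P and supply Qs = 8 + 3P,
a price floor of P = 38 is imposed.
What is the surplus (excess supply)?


At P = 38:
Qd = 198 - 3*38 = 84
Qs = 8 + 3*38 = 122
Surplus = Qs - Qd = 122 - 84 = 38

38


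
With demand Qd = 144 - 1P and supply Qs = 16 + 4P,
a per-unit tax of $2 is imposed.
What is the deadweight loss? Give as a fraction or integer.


Pre-tax equilibrium quantity: Q* = 592/5
Post-tax equilibrium quantity: Q_tax = 584/5
Reduction in quantity: Q* - Q_tax = 8/5
DWL = (1/2) * tax * (Q* - Q_tax)
DWL = (1/2) * 2 * 8/5 = 8/5

8/5


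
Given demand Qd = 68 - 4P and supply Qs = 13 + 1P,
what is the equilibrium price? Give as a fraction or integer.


At equilibrium, Qd = Qs.
68 - 4P = 13 + 1P
68 - 13 = 4P + 1P
55 = 5P
P* = 55/5 = 11

11


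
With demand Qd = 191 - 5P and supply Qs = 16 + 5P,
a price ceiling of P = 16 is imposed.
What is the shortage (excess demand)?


At P = 16:
Qd = 191 - 5*16 = 111
Qs = 16 + 5*16 = 96
Shortage = Qd - Qs = 111 - 96 = 15

15


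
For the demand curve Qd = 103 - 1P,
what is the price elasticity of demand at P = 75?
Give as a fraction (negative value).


dQ/dP = -1
At P = 75: Q = 103 - 1*75 = 28
E = (dQ/dP)(P/Q) = (-1)(75/28) = -75/28

-75/28


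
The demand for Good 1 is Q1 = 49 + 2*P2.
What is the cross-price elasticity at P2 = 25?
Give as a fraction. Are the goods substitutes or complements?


dQ1/dP2 = 2
At P2 = 25: Q1 = 49 + 2*25 = 99
Exy = (dQ1/dP2)(P2/Q1) = 2 * 25 / 99 = 50/99
Since Exy > 0, the goods are substitutes.

50/99 (substitutes)


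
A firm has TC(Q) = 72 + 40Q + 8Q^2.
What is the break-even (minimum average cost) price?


AC(Q) = 72/Q + 40 + 8Q
To minimize: dAC/dQ = -72/Q^2 + 8 = 0
Q^2 = 72/8 = 9
Q* = 3
Min AC = 72/3 + 40 + 8*3
Min AC = 24 + 40 + 24 = 88

88


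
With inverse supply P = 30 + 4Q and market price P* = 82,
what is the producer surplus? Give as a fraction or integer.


Minimum supply price (at Q=0): P_min = 30
Quantity supplied at P* = 82:
Q* = (82 - 30)/4 = 13
PS = (1/2) * Q* * (P* - P_min)
PS = (1/2) * 13 * (82 - 30)
PS = (1/2) * 13 * 52 = 338

338


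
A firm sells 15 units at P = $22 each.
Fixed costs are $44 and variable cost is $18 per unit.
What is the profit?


Total Revenue = P * Q = 22 * 15 = $330
Total Cost = FC + VC*Q = 44 + 18*15 = $314
Profit = TR - TC = 330 - 314 = $16

$16


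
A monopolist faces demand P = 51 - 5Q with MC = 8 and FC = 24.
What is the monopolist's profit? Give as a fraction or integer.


MR = MC: 51 - 10Q = 8
Q* = 43/10
P* = 51 - 5*43/10 = 59/2
Profit = (P* - MC)*Q* - FC
= (59/2 - 8)*43/10 - 24
= 43/2*43/10 - 24
= 1849/20 - 24 = 1369/20

1369/20


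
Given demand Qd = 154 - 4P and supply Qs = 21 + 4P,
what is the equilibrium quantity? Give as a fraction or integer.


First find equilibrium price:
154 - 4P = 21 + 4P
P* = 133/8 = 133/8
Then substitute into demand:
Q* = 154 - 4 * 133/8 = 175/2

175/2


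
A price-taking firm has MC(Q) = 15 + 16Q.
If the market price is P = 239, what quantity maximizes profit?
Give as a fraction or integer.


In perfect competition, profit is maximized where P = MC.
239 = 15 + 16Q
224 = 16Q
Q* = 224/16 = 14

14


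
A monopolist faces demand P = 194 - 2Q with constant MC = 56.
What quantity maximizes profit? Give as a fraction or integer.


TR = P*Q = (194 - 2Q)Q = 194Q - 2Q^2
MR = dTR/dQ = 194 - 4Q
Set MR = MC:
194 - 4Q = 56
138 = 4Q
Q* = 138/4 = 69/2

69/2


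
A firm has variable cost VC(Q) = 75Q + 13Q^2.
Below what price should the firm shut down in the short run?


AVC(Q) = VC(Q)/Q = 75 + 13Q
AVC is increasing in Q, so minimum AVC is at Q -> 0+.
Min AVC = 75
The firm should shut down if P < 75.

75


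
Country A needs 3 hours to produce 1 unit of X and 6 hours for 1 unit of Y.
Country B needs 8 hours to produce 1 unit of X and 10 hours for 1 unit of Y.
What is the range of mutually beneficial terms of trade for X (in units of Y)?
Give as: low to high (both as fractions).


Opportunity cost of X for Country A = hours_X / hours_Y = 3/6 = 1/2 units of Y
Opportunity cost of X for Country B = hours_X / hours_Y = 8/10 = 4/5 units of Y
Terms of trade must be between the two opportunity costs.
Range: 1/2 to 4/5

1/2 to 4/5


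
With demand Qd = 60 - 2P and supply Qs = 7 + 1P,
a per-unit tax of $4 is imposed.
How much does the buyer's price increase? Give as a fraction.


With a per-unit tax, the buyer's price increase depends on relative slopes.
Supply slope: d = 1, Demand slope: b = 2
Buyer's price increase = d * tax / (b + d)
= 1 * 4 / (2 + 1)
= 4 / 3 = 4/3

4/3


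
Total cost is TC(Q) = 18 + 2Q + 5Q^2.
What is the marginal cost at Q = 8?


MC = dTC/dQ = 2 + 2*5*Q
At Q = 8:
MC = 2 + 10*8
MC = 2 + 80 = 82

82


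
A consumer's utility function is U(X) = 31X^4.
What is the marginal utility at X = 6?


MU = dU/dX = 31*4*X^(4-1)
MU = 124*X^3
At X = 6:
MU = 124 * 6^3
MU = 124 * 216 = 26784

26784


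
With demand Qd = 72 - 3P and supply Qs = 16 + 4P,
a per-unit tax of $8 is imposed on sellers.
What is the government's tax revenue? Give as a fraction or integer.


With tax on sellers, new supply: Qs' = 16 + 4(P - 8)
= 4P - 16
New equilibrium quantity:
Q_new = 240/7
Tax revenue = tax * Q_new = 8 * 240/7 = 1920/7

1920/7


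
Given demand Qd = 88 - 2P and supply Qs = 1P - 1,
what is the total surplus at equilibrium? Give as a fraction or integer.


Find equilibrium: 88 - 2P = 1P - 1
88 + 1 = 3P
P* = 89/3 = 89/3
Q* = 1*89/3 - 1 = 86/3
Inverse demand: P = 44 - Q/2, so P_max = 44
Inverse supply: P = 1 + Q/1, so P_min = 1
CS = (1/2) * 86/3 * (44 - 89/3) = 1849/9
PS = (1/2) * 86/3 * (89/3 - 1) = 3698/9
TS = CS + PS = 1849/9 + 3698/9 = 1849/3

1849/3


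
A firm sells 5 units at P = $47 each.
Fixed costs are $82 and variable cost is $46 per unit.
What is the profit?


Total Revenue = P * Q = 47 * 5 = $235
Total Cost = FC + VC*Q = 82 + 46*5 = $312
Profit = TR - TC = 235 - 312 = $-77

$-77


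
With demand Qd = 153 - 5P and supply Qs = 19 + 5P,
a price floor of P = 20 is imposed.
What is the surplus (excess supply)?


At P = 20:
Qd = 153 - 5*20 = 53
Qs = 19 + 5*20 = 119
Surplus = Qs - Qd = 119 - 53 = 66

66


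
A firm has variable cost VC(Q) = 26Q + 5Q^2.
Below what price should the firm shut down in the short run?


AVC(Q) = VC(Q)/Q = 26 + 5Q
AVC is increasing in Q, so minimum AVC is at Q -> 0+.
Min AVC = 26
The firm should shut down if P < 26.

26


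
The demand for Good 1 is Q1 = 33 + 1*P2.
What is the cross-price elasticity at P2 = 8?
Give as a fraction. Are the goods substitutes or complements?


dQ1/dP2 = 1
At P2 = 8: Q1 = 33 + 1*8 = 41
Exy = (dQ1/dP2)(P2/Q1) = 1 * 8 / 41 = 8/41
Since Exy > 0, the goods are substitutes.

8/41 (substitutes)


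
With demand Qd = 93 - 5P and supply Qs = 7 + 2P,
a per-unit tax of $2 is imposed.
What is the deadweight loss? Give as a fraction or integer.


Pre-tax equilibrium quantity: Q* = 221/7
Post-tax equilibrium quantity: Q_tax = 201/7
Reduction in quantity: Q* - Q_tax = 20/7
DWL = (1/2) * tax * (Q* - Q_tax)
DWL = (1/2) * 2 * 20/7 = 20/7

20/7


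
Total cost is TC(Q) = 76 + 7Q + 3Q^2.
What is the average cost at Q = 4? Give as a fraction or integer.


TC(4) = 76 + 7*4 + 3*4^2
TC(4) = 76 + 28 + 48 = 152
AC = TC/Q = 152/4 = 38

38


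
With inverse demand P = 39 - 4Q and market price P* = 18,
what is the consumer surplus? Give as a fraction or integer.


Maximum willingness to pay (at Q=0): P_max = 39
Quantity demanded at P* = 18:
Q* = (39 - 18)/4 = 21/4
CS = (1/2) * Q* * (P_max - P*)
CS = (1/2) * 21/4 * (39 - 18)
CS = (1/2) * 21/4 * 21 = 441/8

441/8


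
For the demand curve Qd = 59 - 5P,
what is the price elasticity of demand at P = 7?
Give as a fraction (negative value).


dQ/dP = -5
At P = 7: Q = 59 - 5*7 = 24
E = (dQ/dP)(P/Q) = (-5)(7/24) = -35/24

-35/24


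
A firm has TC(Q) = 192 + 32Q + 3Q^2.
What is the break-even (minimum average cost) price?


AC(Q) = 192/Q + 32 + 3Q
To minimize: dAC/dQ = -192/Q^2 + 3 = 0
Q^2 = 192/3 = 64
Q* = 8
Min AC = 192/8 + 32 + 3*8
Min AC = 24 + 32 + 24 = 80

80


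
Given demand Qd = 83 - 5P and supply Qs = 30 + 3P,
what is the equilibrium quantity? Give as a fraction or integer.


First find equilibrium price:
83 - 5P = 30 + 3P
P* = 53/8 = 53/8
Then substitute into demand:
Q* = 83 - 5 * 53/8 = 399/8

399/8


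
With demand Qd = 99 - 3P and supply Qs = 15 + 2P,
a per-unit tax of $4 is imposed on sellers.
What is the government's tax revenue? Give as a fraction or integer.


With tax on sellers, new supply: Qs' = 15 + 2(P - 4)
= 7 + 2P
New equilibrium quantity:
Q_new = 219/5
Tax revenue = tax * Q_new = 4 * 219/5 = 876/5

876/5


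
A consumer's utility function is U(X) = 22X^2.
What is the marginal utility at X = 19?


MU = dU/dX = 22*2*X^(2-1)
MU = 44*X^1
At X = 19:
MU = 44 * 19^1
MU = 44 * 19 = 836

836


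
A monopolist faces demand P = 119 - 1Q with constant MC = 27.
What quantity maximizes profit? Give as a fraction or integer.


TR = P*Q = (119 - 1Q)Q = 119Q - 1Q^2
MR = dTR/dQ = 119 - 2Q
Set MR = MC:
119 - 2Q = 27
92 = 2Q
Q* = 92/2 = 46

46


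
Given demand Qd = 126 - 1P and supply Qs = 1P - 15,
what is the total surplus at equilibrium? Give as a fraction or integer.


Find equilibrium: 126 - 1P = 1P - 15
126 + 15 = 2P
P* = 141/2 = 141/2
Q* = 1*141/2 - 15 = 111/2
Inverse demand: P = 126 - Q/1, so P_max = 126
Inverse supply: P = 15 + Q/1, so P_min = 15
CS = (1/2) * 111/2 * (126 - 141/2) = 12321/8
PS = (1/2) * 111/2 * (141/2 - 15) = 12321/8
TS = CS + PS = 12321/8 + 12321/8 = 12321/4

12321/4


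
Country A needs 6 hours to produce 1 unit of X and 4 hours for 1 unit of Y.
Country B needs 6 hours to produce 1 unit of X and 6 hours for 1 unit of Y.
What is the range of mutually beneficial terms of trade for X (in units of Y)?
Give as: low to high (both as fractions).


Opportunity cost of X for Country A = hours_X / hours_Y = 6/4 = 3/2 units of Y
Opportunity cost of X for Country B = hours_X / hours_Y = 6/6 = 1 units of Y
Terms of trade must be between the two opportunity costs.
Range: 1 to 3/2

1 to 3/2


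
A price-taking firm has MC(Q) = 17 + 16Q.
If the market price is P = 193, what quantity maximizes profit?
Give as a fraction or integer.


In perfect competition, profit is maximized where P = MC.
193 = 17 + 16Q
176 = 16Q
Q* = 176/16 = 11

11


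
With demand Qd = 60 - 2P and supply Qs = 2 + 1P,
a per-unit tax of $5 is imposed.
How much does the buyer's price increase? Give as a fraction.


With a per-unit tax, the buyer's price increase depends on relative slopes.
Supply slope: d = 1, Demand slope: b = 2
Buyer's price increase = d * tax / (b + d)
= 1 * 5 / (2 + 1)
= 5 / 3 = 5/3

5/3


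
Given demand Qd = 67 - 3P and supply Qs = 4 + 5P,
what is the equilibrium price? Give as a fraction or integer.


At equilibrium, Qd = Qs.
67 - 3P = 4 + 5P
67 - 4 = 3P + 5P
63 = 8P
P* = 63/8 = 63/8

63/8


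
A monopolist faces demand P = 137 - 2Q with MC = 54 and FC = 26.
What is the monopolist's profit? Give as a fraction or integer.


MR = MC: 137 - 4Q = 54
Q* = 83/4
P* = 137 - 2*83/4 = 191/2
Profit = (P* - MC)*Q* - FC
= (191/2 - 54)*83/4 - 26
= 83/2*83/4 - 26
= 6889/8 - 26 = 6681/8

6681/8


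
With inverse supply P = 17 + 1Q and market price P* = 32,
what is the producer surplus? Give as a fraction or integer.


Minimum supply price (at Q=0): P_min = 17
Quantity supplied at P* = 32:
Q* = (32 - 17)/1 = 15
PS = (1/2) * Q* * (P* - P_min)
PS = (1/2) * 15 * (32 - 17)
PS = (1/2) * 15 * 15 = 225/2

225/2


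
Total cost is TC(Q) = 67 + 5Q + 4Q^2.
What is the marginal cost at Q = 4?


MC = dTC/dQ = 5 + 2*4*Q
At Q = 4:
MC = 5 + 8*4
MC = 5 + 32 = 37

37


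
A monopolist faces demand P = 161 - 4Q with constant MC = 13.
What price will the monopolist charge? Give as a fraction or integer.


MR = 161 - 8Q
Set MR = MC: 161 - 8Q = 13
Q* = 37/2
Substitute into demand:
P* = 161 - 4*37/2 = 87

87


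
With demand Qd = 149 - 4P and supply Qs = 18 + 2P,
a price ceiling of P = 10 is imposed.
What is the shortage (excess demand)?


At P = 10:
Qd = 149 - 4*10 = 109
Qs = 18 + 2*10 = 38
Shortage = Qd - Qs = 109 - 38 = 71

71


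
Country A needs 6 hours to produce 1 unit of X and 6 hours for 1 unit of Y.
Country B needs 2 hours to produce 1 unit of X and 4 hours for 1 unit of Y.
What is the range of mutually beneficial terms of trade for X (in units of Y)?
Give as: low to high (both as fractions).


Opportunity cost of X for Country A = hours_X / hours_Y = 6/6 = 1 units of Y
Opportunity cost of X for Country B = hours_X / hours_Y = 2/4 = 1/2 units of Y
Terms of trade must be between the two opportunity costs.
Range: 1/2 to 1

1/2 to 1


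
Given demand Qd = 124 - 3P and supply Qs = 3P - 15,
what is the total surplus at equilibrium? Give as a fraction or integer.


Find equilibrium: 124 - 3P = 3P - 15
124 + 15 = 6P
P* = 139/6 = 139/6
Q* = 3*139/6 - 15 = 109/2
Inverse demand: P = 124/3 - Q/3, so P_max = 124/3
Inverse supply: P = 5 + Q/3, so P_min = 5
CS = (1/2) * 109/2 * (124/3 - 139/6) = 11881/24
PS = (1/2) * 109/2 * (139/6 - 5) = 11881/24
TS = CS + PS = 11881/24 + 11881/24 = 11881/12

11881/12


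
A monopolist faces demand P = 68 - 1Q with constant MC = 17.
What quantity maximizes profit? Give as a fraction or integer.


TR = P*Q = (68 - 1Q)Q = 68Q - 1Q^2
MR = dTR/dQ = 68 - 2Q
Set MR = MC:
68 - 2Q = 17
51 = 2Q
Q* = 51/2 = 51/2

51/2


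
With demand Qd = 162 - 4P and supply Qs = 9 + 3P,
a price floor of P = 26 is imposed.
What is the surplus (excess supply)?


At P = 26:
Qd = 162 - 4*26 = 58
Qs = 9 + 3*26 = 87
Surplus = Qs - Qd = 87 - 58 = 29

29


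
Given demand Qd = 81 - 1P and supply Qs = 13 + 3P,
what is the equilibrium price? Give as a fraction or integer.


At equilibrium, Qd = Qs.
81 - 1P = 13 + 3P
81 - 13 = 1P + 3P
68 = 4P
P* = 68/4 = 17

17


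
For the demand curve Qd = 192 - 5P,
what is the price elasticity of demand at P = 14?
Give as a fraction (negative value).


dQ/dP = -5
At P = 14: Q = 192 - 5*14 = 122
E = (dQ/dP)(P/Q) = (-5)(14/122) = -35/61

-35/61


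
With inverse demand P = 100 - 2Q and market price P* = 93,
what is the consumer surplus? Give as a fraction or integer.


Maximum willingness to pay (at Q=0): P_max = 100
Quantity demanded at P* = 93:
Q* = (100 - 93)/2 = 7/2
CS = (1/2) * Q* * (P_max - P*)
CS = (1/2) * 7/2 * (100 - 93)
CS = (1/2) * 7/2 * 7 = 49/4

49/4


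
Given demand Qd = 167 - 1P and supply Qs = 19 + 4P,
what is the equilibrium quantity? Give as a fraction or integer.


First find equilibrium price:
167 - 1P = 19 + 4P
P* = 148/5 = 148/5
Then substitute into demand:
Q* = 167 - 1 * 148/5 = 687/5

687/5


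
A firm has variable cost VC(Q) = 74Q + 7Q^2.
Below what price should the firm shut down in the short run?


AVC(Q) = VC(Q)/Q = 74 + 7Q
AVC is increasing in Q, so minimum AVC is at Q -> 0+.
Min AVC = 74
The firm should shut down if P < 74.

74


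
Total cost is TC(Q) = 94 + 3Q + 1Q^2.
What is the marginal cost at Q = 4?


MC = dTC/dQ = 3 + 2*1*Q
At Q = 4:
MC = 3 + 2*4
MC = 3 + 8 = 11

11


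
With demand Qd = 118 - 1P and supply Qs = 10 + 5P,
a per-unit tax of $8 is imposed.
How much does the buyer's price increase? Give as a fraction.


With a per-unit tax, the buyer's price increase depends on relative slopes.
Supply slope: d = 5, Demand slope: b = 1
Buyer's price increase = d * tax / (b + d)
= 5 * 8 / (1 + 5)
= 40 / 6 = 20/3

20/3


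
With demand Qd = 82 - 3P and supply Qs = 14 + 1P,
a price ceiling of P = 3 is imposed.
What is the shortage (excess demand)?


At P = 3:
Qd = 82 - 3*3 = 73
Qs = 14 + 1*3 = 17
Shortage = Qd - Qs = 73 - 17 = 56

56


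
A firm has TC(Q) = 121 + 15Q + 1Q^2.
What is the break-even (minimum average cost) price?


AC(Q) = 121/Q + 15 + 1Q
To minimize: dAC/dQ = -121/Q^2 + 1 = 0
Q^2 = 121/1 = 121
Q* = 11
Min AC = 121/11 + 15 + 1*11
Min AC = 11 + 15 + 11 = 37

37


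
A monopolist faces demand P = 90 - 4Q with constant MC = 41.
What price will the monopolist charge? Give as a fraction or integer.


MR = 90 - 8Q
Set MR = MC: 90 - 8Q = 41
Q* = 49/8
Substitute into demand:
P* = 90 - 4*49/8 = 131/2

131/2


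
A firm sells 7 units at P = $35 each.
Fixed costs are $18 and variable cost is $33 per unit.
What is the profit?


Total Revenue = P * Q = 35 * 7 = $245
Total Cost = FC + VC*Q = 18 + 33*7 = $249
Profit = TR - TC = 245 - 249 = $-4

$-4


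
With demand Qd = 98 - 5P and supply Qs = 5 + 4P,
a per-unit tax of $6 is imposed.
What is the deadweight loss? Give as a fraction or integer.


Pre-tax equilibrium quantity: Q* = 139/3
Post-tax equilibrium quantity: Q_tax = 33
Reduction in quantity: Q* - Q_tax = 40/3
DWL = (1/2) * tax * (Q* - Q_tax)
DWL = (1/2) * 6 * 40/3 = 40

40


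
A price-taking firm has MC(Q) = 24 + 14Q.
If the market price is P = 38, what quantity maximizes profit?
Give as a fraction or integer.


In perfect competition, profit is maximized where P = MC.
38 = 24 + 14Q
14 = 14Q
Q* = 14/14 = 1

1


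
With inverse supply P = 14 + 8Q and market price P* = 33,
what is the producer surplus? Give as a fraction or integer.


Minimum supply price (at Q=0): P_min = 14
Quantity supplied at P* = 33:
Q* = (33 - 14)/8 = 19/8
PS = (1/2) * Q* * (P* - P_min)
PS = (1/2) * 19/8 * (33 - 14)
PS = (1/2) * 19/8 * 19 = 361/16

361/16


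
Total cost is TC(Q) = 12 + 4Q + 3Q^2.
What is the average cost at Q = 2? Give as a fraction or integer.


TC(2) = 12 + 4*2 + 3*2^2
TC(2) = 12 + 8 + 12 = 32
AC = TC/Q = 32/2 = 16

16


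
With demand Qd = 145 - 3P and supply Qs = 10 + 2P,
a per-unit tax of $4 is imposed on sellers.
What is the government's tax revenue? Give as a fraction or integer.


With tax on sellers, new supply: Qs' = 10 + 2(P - 4)
= 2 + 2P
New equilibrium quantity:
Q_new = 296/5
Tax revenue = tax * Q_new = 4 * 296/5 = 1184/5

1184/5


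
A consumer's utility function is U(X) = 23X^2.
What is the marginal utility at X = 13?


MU = dU/dX = 23*2*X^(2-1)
MU = 46*X^1
At X = 13:
MU = 46 * 13^1
MU = 46 * 13 = 598

598


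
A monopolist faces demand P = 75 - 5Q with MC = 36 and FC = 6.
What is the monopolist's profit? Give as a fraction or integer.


MR = MC: 75 - 10Q = 36
Q* = 39/10
P* = 75 - 5*39/10 = 111/2
Profit = (P* - MC)*Q* - FC
= (111/2 - 36)*39/10 - 6
= 39/2*39/10 - 6
= 1521/20 - 6 = 1401/20

1401/20


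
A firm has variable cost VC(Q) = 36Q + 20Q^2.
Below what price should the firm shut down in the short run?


AVC(Q) = VC(Q)/Q = 36 + 20Q
AVC is increasing in Q, so minimum AVC is at Q -> 0+.
Min AVC = 36
The firm should shut down if P < 36.

36


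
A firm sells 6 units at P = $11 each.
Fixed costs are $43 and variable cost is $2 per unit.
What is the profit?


Total Revenue = P * Q = 11 * 6 = $66
Total Cost = FC + VC*Q = 43 + 2*6 = $55
Profit = TR - TC = 66 - 55 = $11

$11


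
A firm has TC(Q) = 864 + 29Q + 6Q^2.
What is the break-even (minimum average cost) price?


AC(Q) = 864/Q + 29 + 6Q
To minimize: dAC/dQ = -864/Q^2 + 6 = 0
Q^2 = 864/6 = 144
Q* = 12
Min AC = 864/12 + 29 + 6*12
Min AC = 72 + 29 + 72 = 173

173


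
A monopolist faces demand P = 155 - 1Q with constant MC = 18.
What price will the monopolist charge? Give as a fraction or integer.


MR = 155 - 2Q
Set MR = MC: 155 - 2Q = 18
Q* = 137/2
Substitute into demand:
P* = 155 - 1*137/2 = 173/2

173/2


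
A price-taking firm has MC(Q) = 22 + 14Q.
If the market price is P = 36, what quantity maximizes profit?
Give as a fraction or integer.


In perfect competition, profit is maximized where P = MC.
36 = 22 + 14Q
14 = 14Q
Q* = 14/14 = 1

1


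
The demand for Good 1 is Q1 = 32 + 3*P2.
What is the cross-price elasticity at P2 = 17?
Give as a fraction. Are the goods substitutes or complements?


dQ1/dP2 = 3
At P2 = 17: Q1 = 32 + 3*17 = 83
Exy = (dQ1/dP2)(P2/Q1) = 3 * 17 / 83 = 51/83
Since Exy > 0, the goods are substitutes.

51/83 (substitutes)


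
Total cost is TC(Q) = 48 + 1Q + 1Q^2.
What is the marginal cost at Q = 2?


MC = dTC/dQ = 1 + 2*1*Q
At Q = 2:
MC = 1 + 2*2
MC = 1 + 4 = 5

5


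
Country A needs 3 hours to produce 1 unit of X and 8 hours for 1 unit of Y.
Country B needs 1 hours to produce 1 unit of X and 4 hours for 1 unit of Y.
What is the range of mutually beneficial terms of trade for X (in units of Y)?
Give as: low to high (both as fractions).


Opportunity cost of X for Country A = hours_X / hours_Y = 3/8 = 3/8 units of Y
Opportunity cost of X for Country B = hours_X / hours_Y = 1/4 = 1/4 units of Y
Terms of trade must be between the two opportunity costs.
Range: 1/4 to 3/8

1/4 to 3/8


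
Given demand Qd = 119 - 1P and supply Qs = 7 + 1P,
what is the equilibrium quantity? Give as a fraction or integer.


First find equilibrium price:
119 - 1P = 7 + 1P
P* = 112/2 = 56
Then substitute into demand:
Q* = 119 - 1 * 56 = 63

63


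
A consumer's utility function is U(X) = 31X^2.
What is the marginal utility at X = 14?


MU = dU/dX = 31*2*X^(2-1)
MU = 62*X^1
At X = 14:
MU = 62 * 14^1
MU = 62 * 14 = 868

868


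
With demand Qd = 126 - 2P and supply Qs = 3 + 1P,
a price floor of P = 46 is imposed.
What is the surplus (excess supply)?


At P = 46:
Qd = 126 - 2*46 = 34
Qs = 3 + 1*46 = 49
Surplus = Qs - Qd = 49 - 34 = 15

15


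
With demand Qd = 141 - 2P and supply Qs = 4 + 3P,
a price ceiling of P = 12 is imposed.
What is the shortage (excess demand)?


At P = 12:
Qd = 141 - 2*12 = 117
Qs = 4 + 3*12 = 40
Shortage = Qd - Qs = 117 - 40 = 77

77


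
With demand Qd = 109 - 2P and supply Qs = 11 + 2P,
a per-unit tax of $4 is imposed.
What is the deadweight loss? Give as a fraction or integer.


Pre-tax equilibrium quantity: Q* = 60
Post-tax equilibrium quantity: Q_tax = 56
Reduction in quantity: Q* - Q_tax = 4
DWL = (1/2) * tax * (Q* - Q_tax)
DWL = (1/2) * 4 * 4 = 8

8


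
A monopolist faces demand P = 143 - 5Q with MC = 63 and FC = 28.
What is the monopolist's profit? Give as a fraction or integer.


MR = MC: 143 - 10Q = 63
Q* = 8
P* = 143 - 5*8 = 103
Profit = (P* - MC)*Q* - FC
= (103 - 63)*8 - 28
= 40*8 - 28
= 320 - 28 = 292

292


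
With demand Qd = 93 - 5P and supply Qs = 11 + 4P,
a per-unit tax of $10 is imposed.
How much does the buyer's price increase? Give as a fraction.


With a per-unit tax, the buyer's price increase depends on relative slopes.
Supply slope: d = 4, Demand slope: b = 5
Buyer's price increase = d * tax / (b + d)
= 4 * 10 / (5 + 4)
= 40 / 9 = 40/9

40/9


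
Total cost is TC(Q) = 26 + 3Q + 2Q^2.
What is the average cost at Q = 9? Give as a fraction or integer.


TC(9) = 26 + 3*9 + 2*9^2
TC(9) = 26 + 27 + 162 = 215
AC = TC/Q = 215/9 = 215/9

215/9


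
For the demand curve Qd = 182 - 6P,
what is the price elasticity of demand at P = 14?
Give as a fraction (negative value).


dQ/dP = -6
At P = 14: Q = 182 - 6*14 = 98
E = (dQ/dP)(P/Q) = (-6)(14/98) = -6/7

-6/7


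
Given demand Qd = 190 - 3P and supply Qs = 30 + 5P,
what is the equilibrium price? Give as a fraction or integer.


At equilibrium, Qd = Qs.
190 - 3P = 30 + 5P
190 - 30 = 3P + 5P
160 = 8P
P* = 160/8 = 20

20


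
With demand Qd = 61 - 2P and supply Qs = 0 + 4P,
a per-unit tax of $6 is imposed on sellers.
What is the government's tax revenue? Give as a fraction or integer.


With tax on sellers, new supply: Qs' = 0 + 4(P - 6)
= 4P - 24
New equilibrium quantity:
Q_new = 98/3
Tax revenue = tax * Q_new = 6 * 98/3 = 196

196


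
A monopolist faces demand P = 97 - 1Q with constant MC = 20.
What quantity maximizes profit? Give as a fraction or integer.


TR = P*Q = (97 - 1Q)Q = 97Q - 1Q^2
MR = dTR/dQ = 97 - 2Q
Set MR = MC:
97 - 2Q = 20
77 = 2Q
Q* = 77/2 = 77/2

77/2


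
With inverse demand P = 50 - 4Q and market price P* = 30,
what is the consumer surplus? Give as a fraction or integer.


Maximum willingness to pay (at Q=0): P_max = 50
Quantity demanded at P* = 30:
Q* = (50 - 30)/4 = 5
CS = (1/2) * Q* * (P_max - P*)
CS = (1/2) * 5 * (50 - 30)
CS = (1/2) * 5 * 20 = 50

50


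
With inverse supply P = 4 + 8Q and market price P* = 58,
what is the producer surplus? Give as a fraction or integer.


Minimum supply price (at Q=0): P_min = 4
Quantity supplied at P* = 58:
Q* = (58 - 4)/8 = 27/4
PS = (1/2) * Q* * (P* - P_min)
PS = (1/2) * 27/4 * (58 - 4)
PS = (1/2) * 27/4 * 54 = 729/4

729/4


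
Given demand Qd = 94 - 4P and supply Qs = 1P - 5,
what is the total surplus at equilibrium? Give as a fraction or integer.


Find equilibrium: 94 - 4P = 1P - 5
94 + 5 = 5P
P* = 99/5 = 99/5
Q* = 1*99/5 - 5 = 74/5
Inverse demand: P = 47/2 - Q/4, so P_max = 47/2
Inverse supply: P = 5 + Q/1, so P_min = 5
CS = (1/2) * 74/5 * (47/2 - 99/5) = 1369/50
PS = (1/2) * 74/5 * (99/5 - 5) = 2738/25
TS = CS + PS = 1369/50 + 2738/25 = 1369/10

1369/10


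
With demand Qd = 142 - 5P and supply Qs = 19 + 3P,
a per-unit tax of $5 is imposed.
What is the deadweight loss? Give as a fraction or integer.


Pre-tax equilibrium quantity: Q* = 521/8
Post-tax equilibrium quantity: Q_tax = 223/4
Reduction in quantity: Q* - Q_tax = 75/8
DWL = (1/2) * tax * (Q* - Q_tax)
DWL = (1/2) * 5 * 75/8 = 375/16

375/16


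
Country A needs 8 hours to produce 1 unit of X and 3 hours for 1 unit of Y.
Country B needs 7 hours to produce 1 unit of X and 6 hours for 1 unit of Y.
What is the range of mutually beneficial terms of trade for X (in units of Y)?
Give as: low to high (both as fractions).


Opportunity cost of X for Country A = hours_X / hours_Y = 8/3 = 8/3 units of Y
Opportunity cost of X for Country B = hours_X / hours_Y = 7/6 = 7/6 units of Y
Terms of trade must be between the two opportunity costs.
Range: 7/6 to 8/3

7/6 to 8/3


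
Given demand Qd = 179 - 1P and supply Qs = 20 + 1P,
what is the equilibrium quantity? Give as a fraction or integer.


First find equilibrium price:
179 - 1P = 20 + 1P
P* = 159/2 = 159/2
Then substitute into demand:
Q* = 179 - 1 * 159/2 = 199/2

199/2
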